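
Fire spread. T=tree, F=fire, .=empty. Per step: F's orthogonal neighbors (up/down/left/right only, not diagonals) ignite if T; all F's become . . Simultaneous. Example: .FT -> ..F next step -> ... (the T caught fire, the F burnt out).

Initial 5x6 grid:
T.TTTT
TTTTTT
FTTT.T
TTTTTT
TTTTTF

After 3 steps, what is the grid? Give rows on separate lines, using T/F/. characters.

Step 1: 5 trees catch fire, 2 burn out
  T.TTTT
  FTTTTT
  .FTT.T
  FTTTTF
  TTTTF.
Step 2: 8 trees catch fire, 5 burn out
  F.TTTT
  .FTTTT
  ..FT.F
  .FTTF.
  FTTF..
Step 3: 7 trees catch fire, 8 burn out
  ..TTTT
  ..FTTF
  ...F..
  ..FF..
  .FF...

..TTTT
..FTTF
...F..
..FF..
.FF...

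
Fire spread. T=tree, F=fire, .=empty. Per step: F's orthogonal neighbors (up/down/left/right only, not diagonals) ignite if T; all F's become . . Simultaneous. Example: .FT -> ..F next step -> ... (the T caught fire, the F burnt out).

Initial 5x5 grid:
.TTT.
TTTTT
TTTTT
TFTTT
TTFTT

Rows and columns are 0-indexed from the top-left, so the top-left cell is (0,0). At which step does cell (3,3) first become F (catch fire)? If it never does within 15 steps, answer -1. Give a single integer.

Step 1: cell (3,3)='T' (+5 fires, +2 burnt)
Step 2: cell (3,3)='F' (+6 fires, +5 burnt)
  -> target ignites at step 2
Step 3: cell (3,3)='.' (+5 fires, +6 burnt)
Step 4: cell (3,3)='.' (+3 fires, +5 burnt)
Step 5: cell (3,3)='.' (+2 fires, +3 burnt)
Step 6: cell (3,3)='.' (+0 fires, +2 burnt)
  fire out at step 6

2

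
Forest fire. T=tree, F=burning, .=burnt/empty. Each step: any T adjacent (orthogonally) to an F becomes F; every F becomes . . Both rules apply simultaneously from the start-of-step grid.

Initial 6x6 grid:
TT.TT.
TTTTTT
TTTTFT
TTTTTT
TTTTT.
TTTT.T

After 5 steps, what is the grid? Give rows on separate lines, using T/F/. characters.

Step 1: 4 trees catch fire, 1 burn out
  TT.TT.
  TTTTFT
  TTTF.F
  TTTTFT
  TTTTT.
  TTTT.T
Step 2: 7 trees catch fire, 4 burn out
  TT.TF.
  TTTF.F
  TTF...
  TTTF.F
  TTTTF.
  TTTT.T
Step 3: 5 trees catch fire, 7 burn out
  TT.F..
  TTF...
  TF....
  TTF...
  TTTF..
  TTTT.T
Step 4: 5 trees catch fire, 5 burn out
  TT....
  TF....
  F.....
  TF....
  TTF...
  TTTF.T
Step 5: 5 trees catch fire, 5 burn out
  TF....
  F.....
  ......
  F.....
  TF....
  TTF..T

TF....
F.....
......
F.....
TF....
TTF..T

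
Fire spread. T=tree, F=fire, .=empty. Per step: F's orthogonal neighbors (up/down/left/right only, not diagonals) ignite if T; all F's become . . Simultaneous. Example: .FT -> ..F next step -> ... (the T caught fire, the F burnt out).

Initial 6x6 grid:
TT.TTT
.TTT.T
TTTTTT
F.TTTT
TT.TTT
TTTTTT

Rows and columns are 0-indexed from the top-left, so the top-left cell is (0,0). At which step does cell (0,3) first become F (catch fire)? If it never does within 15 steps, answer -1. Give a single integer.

Step 1: cell (0,3)='T' (+2 fires, +1 burnt)
Step 2: cell (0,3)='T' (+3 fires, +2 burnt)
Step 3: cell (0,3)='T' (+3 fires, +3 burnt)
Step 4: cell (0,3)='T' (+5 fires, +3 burnt)
Step 5: cell (0,3)='T' (+5 fires, +5 burnt)
Step 6: cell (0,3)='F' (+5 fires, +5 burnt)
  -> target ignites at step 6
Step 7: cell (0,3)='.' (+5 fires, +5 burnt)
Step 8: cell (0,3)='.' (+2 fires, +5 burnt)
Step 9: cell (0,3)='.' (+0 fires, +2 burnt)
  fire out at step 9

6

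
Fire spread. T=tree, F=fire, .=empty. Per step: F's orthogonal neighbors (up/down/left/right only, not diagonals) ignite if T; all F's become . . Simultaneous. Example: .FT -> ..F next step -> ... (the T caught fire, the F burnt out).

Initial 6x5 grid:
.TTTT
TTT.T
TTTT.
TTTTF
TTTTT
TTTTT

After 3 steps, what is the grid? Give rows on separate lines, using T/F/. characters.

Step 1: 2 trees catch fire, 1 burn out
  .TTTT
  TTT.T
  TTTT.
  TTTF.
  TTTTF
  TTTTT
Step 2: 4 trees catch fire, 2 burn out
  .TTTT
  TTT.T
  TTTF.
  TTF..
  TTTF.
  TTTTF
Step 3: 4 trees catch fire, 4 burn out
  .TTTT
  TTT.T
  TTF..
  TF...
  TTF..
  TTTF.

.TTTT
TTT.T
TTF..
TF...
TTF..
TTTF.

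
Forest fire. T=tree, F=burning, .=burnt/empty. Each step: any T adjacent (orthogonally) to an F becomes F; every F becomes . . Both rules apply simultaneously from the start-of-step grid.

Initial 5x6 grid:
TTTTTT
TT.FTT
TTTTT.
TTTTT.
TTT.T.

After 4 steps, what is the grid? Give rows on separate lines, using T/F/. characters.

Step 1: 3 trees catch fire, 1 burn out
  TTTFTT
  TT..FT
  TTTFT.
  TTTTT.
  TTT.T.
Step 2: 6 trees catch fire, 3 burn out
  TTF.FT
  TT...F
  TTF.F.
  TTTFT.
  TTT.T.
Step 3: 5 trees catch fire, 6 burn out
  TF...F
  TT....
  TF....
  TTF.F.
  TTT.T.
Step 4: 6 trees catch fire, 5 burn out
  F.....
  TF....
  F.....
  TF....
  TTF.F.

F.....
TF....
F.....
TF....
TTF.F.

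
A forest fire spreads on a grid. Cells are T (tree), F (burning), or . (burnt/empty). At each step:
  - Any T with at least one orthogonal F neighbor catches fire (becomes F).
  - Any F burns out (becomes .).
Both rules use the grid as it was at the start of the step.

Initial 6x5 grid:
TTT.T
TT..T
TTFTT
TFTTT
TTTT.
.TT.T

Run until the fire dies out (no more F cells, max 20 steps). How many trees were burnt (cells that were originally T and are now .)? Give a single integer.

Step 1: +5 fires, +2 burnt (F count now 5)
Step 2: +7 fires, +5 burnt (F count now 7)
Step 3: +6 fires, +7 burnt (F count now 6)
Step 4: +3 fires, +6 burnt (F count now 3)
Step 5: +0 fires, +3 burnt (F count now 0)
Fire out after step 5
Initially T: 22, now '.': 29
Total burnt (originally-T cells now '.'): 21

Answer: 21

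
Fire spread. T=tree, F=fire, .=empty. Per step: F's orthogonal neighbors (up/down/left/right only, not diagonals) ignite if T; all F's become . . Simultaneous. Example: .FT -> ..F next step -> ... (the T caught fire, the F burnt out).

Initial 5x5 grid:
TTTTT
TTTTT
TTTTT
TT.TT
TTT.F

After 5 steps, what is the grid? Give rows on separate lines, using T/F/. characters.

Step 1: 1 trees catch fire, 1 burn out
  TTTTT
  TTTTT
  TTTTT
  TT.TF
  TTT..
Step 2: 2 trees catch fire, 1 burn out
  TTTTT
  TTTTT
  TTTTF
  TT.F.
  TTT..
Step 3: 2 trees catch fire, 2 burn out
  TTTTT
  TTTTF
  TTTF.
  TT...
  TTT..
Step 4: 3 trees catch fire, 2 burn out
  TTTTF
  TTTF.
  TTF..
  TT...
  TTT..
Step 5: 3 trees catch fire, 3 burn out
  TTTF.
  TTF..
  TF...
  TT...
  TTT..

TTTF.
TTF..
TF...
TT...
TTT..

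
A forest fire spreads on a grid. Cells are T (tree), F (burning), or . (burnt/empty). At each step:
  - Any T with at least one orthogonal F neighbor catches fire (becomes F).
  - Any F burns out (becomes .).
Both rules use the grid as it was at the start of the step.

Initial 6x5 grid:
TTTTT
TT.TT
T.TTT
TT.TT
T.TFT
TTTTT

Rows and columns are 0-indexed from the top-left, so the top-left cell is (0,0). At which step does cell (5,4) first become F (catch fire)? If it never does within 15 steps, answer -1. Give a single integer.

Step 1: cell (5,4)='T' (+4 fires, +1 burnt)
Step 2: cell (5,4)='F' (+4 fires, +4 burnt)
  -> target ignites at step 2
Step 3: cell (5,4)='.' (+4 fires, +4 burnt)
Step 4: cell (5,4)='.' (+3 fires, +4 burnt)
Step 5: cell (5,4)='.' (+3 fires, +3 burnt)
Step 6: cell (5,4)='.' (+2 fires, +3 burnt)
Step 7: cell (5,4)='.' (+4 fires, +2 burnt)
Step 8: cell (5,4)='.' (+1 fires, +4 burnt)
Step 9: cell (5,4)='.' (+0 fires, +1 burnt)
  fire out at step 9

2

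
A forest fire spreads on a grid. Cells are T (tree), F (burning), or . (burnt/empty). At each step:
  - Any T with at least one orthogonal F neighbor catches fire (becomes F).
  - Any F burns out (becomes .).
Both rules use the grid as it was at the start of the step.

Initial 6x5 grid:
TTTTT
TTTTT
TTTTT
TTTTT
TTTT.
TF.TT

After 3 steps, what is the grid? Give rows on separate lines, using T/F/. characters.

Step 1: 2 trees catch fire, 1 burn out
  TTTTT
  TTTTT
  TTTTT
  TTTTT
  TFTT.
  F..TT
Step 2: 3 trees catch fire, 2 burn out
  TTTTT
  TTTTT
  TTTTT
  TFTTT
  F.FT.
  ...TT
Step 3: 4 trees catch fire, 3 burn out
  TTTTT
  TTTTT
  TFTTT
  F.FTT
  ...F.
  ...TT

TTTTT
TTTTT
TFTTT
F.FTT
...F.
...TT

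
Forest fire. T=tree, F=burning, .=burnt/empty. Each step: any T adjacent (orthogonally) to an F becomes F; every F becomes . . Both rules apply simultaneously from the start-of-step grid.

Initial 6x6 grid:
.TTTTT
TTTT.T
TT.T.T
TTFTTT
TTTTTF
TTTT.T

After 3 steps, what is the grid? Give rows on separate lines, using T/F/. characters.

Step 1: 6 trees catch fire, 2 burn out
  .TTTTT
  TTTT.T
  TT.T.T
  TF.FTF
  TTFTF.
  TTTT.F
Step 2: 8 trees catch fire, 6 burn out
  .TTTTT
  TTTT.T
  TF.F.F
  F...F.
  TF.F..
  TTFT..
Step 3: 7 trees catch fire, 8 burn out
  .TTTTT
  TFTF.F
  F.....
  ......
  F.....
  TF.F..

.TTTTT
TFTF.F
F.....
......
F.....
TF.F..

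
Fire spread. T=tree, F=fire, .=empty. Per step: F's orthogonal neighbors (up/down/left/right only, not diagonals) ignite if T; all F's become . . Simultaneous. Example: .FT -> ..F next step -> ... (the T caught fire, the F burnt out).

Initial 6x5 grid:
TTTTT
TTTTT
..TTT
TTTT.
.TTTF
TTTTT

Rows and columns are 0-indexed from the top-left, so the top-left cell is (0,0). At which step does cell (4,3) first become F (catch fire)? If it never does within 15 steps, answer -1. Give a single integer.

Step 1: cell (4,3)='F' (+2 fires, +1 burnt)
  -> target ignites at step 1
Step 2: cell (4,3)='.' (+3 fires, +2 burnt)
Step 3: cell (4,3)='.' (+4 fires, +3 burnt)
Step 4: cell (4,3)='.' (+5 fires, +4 burnt)
Step 5: cell (4,3)='.' (+5 fires, +5 burnt)
Step 6: cell (4,3)='.' (+3 fires, +5 burnt)
Step 7: cell (4,3)='.' (+2 fires, +3 burnt)
Step 8: cell (4,3)='.' (+1 fires, +2 burnt)
Step 9: cell (4,3)='.' (+0 fires, +1 burnt)
  fire out at step 9

1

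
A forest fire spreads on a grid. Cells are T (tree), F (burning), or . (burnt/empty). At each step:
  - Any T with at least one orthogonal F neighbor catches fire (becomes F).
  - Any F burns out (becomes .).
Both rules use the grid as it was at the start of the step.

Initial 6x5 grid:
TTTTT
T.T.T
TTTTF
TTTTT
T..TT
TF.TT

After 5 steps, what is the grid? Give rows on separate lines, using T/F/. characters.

Step 1: 4 trees catch fire, 2 burn out
  TTTTT
  T.T.F
  TTTF.
  TTTTF
  T..TT
  F..TT
Step 2: 5 trees catch fire, 4 burn out
  TTTTF
  T.T..
  TTF..
  TTTF.
  F..TF
  ...TT
Step 3: 7 trees catch fire, 5 burn out
  TTTF.
  T.F..
  TF...
  FTF..
  ...F.
  ...TF
Step 4: 4 trees catch fire, 7 burn out
  TTF..
  T....
  F....
  .F...
  .....
  ...F.
Step 5: 2 trees catch fire, 4 burn out
  TF...
  F....
  .....
  .....
  .....
  .....

TF...
F....
.....
.....
.....
.....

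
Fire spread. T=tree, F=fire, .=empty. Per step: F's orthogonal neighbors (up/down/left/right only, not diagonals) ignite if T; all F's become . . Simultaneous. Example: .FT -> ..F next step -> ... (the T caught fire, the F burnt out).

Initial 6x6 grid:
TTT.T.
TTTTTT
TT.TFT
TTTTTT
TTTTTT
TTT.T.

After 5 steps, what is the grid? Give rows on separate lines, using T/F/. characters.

Step 1: 4 trees catch fire, 1 burn out
  TTT.T.
  TTTTFT
  TT.F.F
  TTTTFT
  TTTTTT
  TTT.T.
Step 2: 6 trees catch fire, 4 burn out
  TTT.F.
  TTTF.F
  TT....
  TTTF.F
  TTTTFT
  TTT.T.
Step 3: 5 trees catch fire, 6 burn out
  TTT...
  TTF...
  TT....
  TTF...
  TTTF.F
  TTT.F.
Step 4: 4 trees catch fire, 5 burn out
  TTF...
  TF....
  TT....
  TF....
  TTF...
  TTT...
Step 5: 6 trees catch fire, 4 burn out
  TF....
  F.....
  TF....
  F.....
  TF....
  TTF...

TF....
F.....
TF....
F.....
TF....
TTF...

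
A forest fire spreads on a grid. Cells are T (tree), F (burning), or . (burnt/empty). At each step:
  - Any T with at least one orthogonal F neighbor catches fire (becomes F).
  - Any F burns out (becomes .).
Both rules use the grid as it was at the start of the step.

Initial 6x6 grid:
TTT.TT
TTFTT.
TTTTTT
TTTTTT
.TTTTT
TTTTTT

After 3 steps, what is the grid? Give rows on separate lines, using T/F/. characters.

Step 1: 4 trees catch fire, 1 burn out
  TTF.TT
  TF.FT.
  TTFTTT
  TTTTTT
  .TTTTT
  TTTTTT
Step 2: 6 trees catch fire, 4 burn out
  TF..TT
  F...F.
  TF.FTT
  TTFTTT
  .TTTTT
  TTTTTT
Step 3: 7 trees catch fire, 6 burn out
  F...FT
  ......
  F...FT
  TF.FTT
  .TFTTT
  TTTTTT

F...FT
......
F...FT
TF.FTT
.TFTTT
TTTTTT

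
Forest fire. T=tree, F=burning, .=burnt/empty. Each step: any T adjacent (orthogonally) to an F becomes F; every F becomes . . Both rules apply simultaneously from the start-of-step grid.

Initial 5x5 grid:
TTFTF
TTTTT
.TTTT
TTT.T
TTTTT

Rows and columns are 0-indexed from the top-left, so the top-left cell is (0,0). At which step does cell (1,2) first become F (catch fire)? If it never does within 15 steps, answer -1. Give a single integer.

Step 1: cell (1,2)='F' (+4 fires, +2 burnt)
  -> target ignites at step 1
Step 2: cell (1,2)='.' (+5 fires, +4 burnt)
Step 3: cell (1,2)='.' (+5 fires, +5 burnt)
Step 4: cell (1,2)='.' (+3 fires, +5 burnt)
Step 5: cell (1,2)='.' (+3 fires, +3 burnt)
Step 6: cell (1,2)='.' (+1 fires, +3 burnt)
Step 7: cell (1,2)='.' (+0 fires, +1 burnt)
  fire out at step 7

1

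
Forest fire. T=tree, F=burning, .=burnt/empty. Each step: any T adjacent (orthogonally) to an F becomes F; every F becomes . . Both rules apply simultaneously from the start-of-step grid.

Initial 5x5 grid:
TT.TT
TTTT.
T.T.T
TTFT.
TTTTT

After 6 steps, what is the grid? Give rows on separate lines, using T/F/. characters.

Step 1: 4 trees catch fire, 1 burn out
  TT.TT
  TTTT.
  T.F.T
  TF.F.
  TTFTT
Step 2: 4 trees catch fire, 4 burn out
  TT.TT
  TTFT.
  T...T
  F....
  TF.FT
Step 3: 5 trees catch fire, 4 burn out
  TT.TT
  TF.F.
  F...T
  .....
  F...F
Step 4: 3 trees catch fire, 5 burn out
  TF.FT
  F....
  ....T
  .....
  .....
Step 5: 2 trees catch fire, 3 burn out
  F...F
  .....
  ....T
  .....
  .....
Step 6: 0 trees catch fire, 2 burn out
  .....
  .....
  ....T
  .....
  .....

.....
.....
....T
.....
.....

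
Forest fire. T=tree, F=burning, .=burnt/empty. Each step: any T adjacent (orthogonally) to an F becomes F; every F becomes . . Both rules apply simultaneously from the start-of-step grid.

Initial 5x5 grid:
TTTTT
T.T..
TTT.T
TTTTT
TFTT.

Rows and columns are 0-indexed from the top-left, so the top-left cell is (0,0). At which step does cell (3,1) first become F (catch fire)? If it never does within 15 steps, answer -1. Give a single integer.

Step 1: cell (3,1)='F' (+3 fires, +1 burnt)
  -> target ignites at step 1
Step 2: cell (3,1)='.' (+4 fires, +3 burnt)
Step 3: cell (3,1)='.' (+3 fires, +4 burnt)
Step 4: cell (3,1)='.' (+3 fires, +3 burnt)
Step 5: cell (3,1)='.' (+3 fires, +3 burnt)
Step 6: cell (3,1)='.' (+2 fires, +3 burnt)
Step 7: cell (3,1)='.' (+1 fires, +2 burnt)
Step 8: cell (3,1)='.' (+0 fires, +1 burnt)
  fire out at step 8

1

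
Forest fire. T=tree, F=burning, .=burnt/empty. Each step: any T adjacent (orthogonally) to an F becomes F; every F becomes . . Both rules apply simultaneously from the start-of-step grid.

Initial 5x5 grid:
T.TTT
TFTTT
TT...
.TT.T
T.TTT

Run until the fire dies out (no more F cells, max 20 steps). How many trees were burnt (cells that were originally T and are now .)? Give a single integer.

Step 1: +3 fires, +1 burnt (F count now 3)
Step 2: +5 fires, +3 burnt (F count now 5)
Step 3: +3 fires, +5 burnt (F count now 3)
Step 4: +2 fires, +3 burnt (F count now 2)
Step 5: +1 fires, +2 burnt (F count now 1)
Step 6: +1 fires, +1 burnt (F count now 1)
Step 7: +1 fires, +1 burnt (F count now 1)
Step 8: +0 fires, +1 burnt (F count now 0)
Fire out after step 8
Initially T: 17, now '.': 24
Total burnt (originally-T cells now '.'): 16

Answer: 16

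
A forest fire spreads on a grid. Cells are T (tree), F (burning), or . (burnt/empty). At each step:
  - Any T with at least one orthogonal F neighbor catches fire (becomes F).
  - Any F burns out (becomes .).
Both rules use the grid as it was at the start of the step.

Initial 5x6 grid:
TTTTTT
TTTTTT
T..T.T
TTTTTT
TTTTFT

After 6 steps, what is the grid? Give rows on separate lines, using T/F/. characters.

Step 1: 3 trees catch fire, 1 burn out
  TTTTTT
  TTTTTT
  T..T.T
  TTTTFT
  TTTF.F
Step 2: 3 trees catch fire, 3 burn out
  TTTTTT
  TTTTTT
  T..T.T
  TTTF.F
  TTF...
Step 3: 4 trees catch fire, 3 burn out
  TTTTTT
  TTTTTT
  T..F.F
  TTF...
  TF....
Step 4: 4 trees catch fire, 4 burn out
  TTTTTT
  TTTFTF
  T.....
  TF....
  F.....
Step 5: 5 trees catch fire, 4 burn out
  TTTFTF
  TTF.F.
  T.....
  F.....
  ......
Step 6: 4 trees catch fire, 5 burn out
  TTF.F.
  TF....
  F.....
  ......
  ......

TTF.F.
TF....
F.....
......
......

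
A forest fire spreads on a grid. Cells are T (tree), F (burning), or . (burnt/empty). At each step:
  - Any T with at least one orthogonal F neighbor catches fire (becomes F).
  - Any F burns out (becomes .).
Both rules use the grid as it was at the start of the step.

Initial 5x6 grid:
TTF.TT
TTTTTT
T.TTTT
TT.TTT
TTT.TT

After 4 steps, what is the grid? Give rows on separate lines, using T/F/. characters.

Step 1: 2 trees catch fire, 1 burn out
  TF..TT
  TTFTTT
  T.TTTT
  TT.TTT
  TTT.TT
Step 2: 4 trees catch fire, 2 burn out
  F...TT
  TF.FTT
  T.FTTT
  TT.TTT
  TTT.TT
Step 3: 3 trees catch fire, 4 burn out
  ....TT
  F...FT
  T..FTT
  TT.TTT
  TTT.TT
Step 4: 5 trees catch fire, 3 burn out
  ....FT
  .....F
  F...FT
  TT.FTT
  TTT.TT

....FT
.....F
F...FT
TT.FTT
TTT.TT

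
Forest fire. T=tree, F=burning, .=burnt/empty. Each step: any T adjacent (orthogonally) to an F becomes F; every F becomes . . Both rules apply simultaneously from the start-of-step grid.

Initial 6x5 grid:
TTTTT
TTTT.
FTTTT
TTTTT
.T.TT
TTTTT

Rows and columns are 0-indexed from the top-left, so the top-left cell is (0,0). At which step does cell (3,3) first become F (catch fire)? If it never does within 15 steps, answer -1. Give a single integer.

Step 1: cell (3,3)='T' (+3 fires, +1 burnt)
Step 2: cell (3,3)='T' (+4 fires, +3 burnt)
Step 3: cell (3,3)='T' (+5 fires, +4 burnt)
Step 4: cell (3,3)='F' (+5 fires, +5 burnt)
  -> target ignites at step 4
Step 5: cell (3,3)='.' (+5 fires, +5 burnt)
Step 6: cell (3,3)='.' (+3 fires, +5 burnt)
Step 7: cell (3,3)='.' (+1 fires, +3 burnt)
Step 8: cell (3,3)='.' (+0 fires, +1 burnt)
  fire out at step 8

4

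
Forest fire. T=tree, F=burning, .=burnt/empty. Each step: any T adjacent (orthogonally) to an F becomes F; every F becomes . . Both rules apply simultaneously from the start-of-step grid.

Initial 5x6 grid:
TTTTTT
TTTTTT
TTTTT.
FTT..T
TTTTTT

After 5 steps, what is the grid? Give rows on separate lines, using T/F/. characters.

Step 1: 3 trees catch fire, 1 burn out
  TTTTTT
  TTTTTT
  FTTTT.
  .FT..T
  FTTTTT
Step 2: 4 trees catch fire, 3 burn out
  TTTTTT
  FTTTTT
  .FTTT.
  ..F..T
  .FTTTT
Step 3: 4 trees catch fire, 4 burn out
  FTTTTT
  .FTTTT
  ..FTT.
  .....T
  ..FTTT
Step 4: 4 trees catch fire, 4 burn out
  .FTTTT
  ..FTTT
  ...FT.
  .....T
  ...FTT
Step 5: 4 trees catch fire, 4 burn out
  ..FTTT
  ...FTT
  ....F.
  .....T
  ....FT

..FTTT
...FTT
....F.
.....T
....FT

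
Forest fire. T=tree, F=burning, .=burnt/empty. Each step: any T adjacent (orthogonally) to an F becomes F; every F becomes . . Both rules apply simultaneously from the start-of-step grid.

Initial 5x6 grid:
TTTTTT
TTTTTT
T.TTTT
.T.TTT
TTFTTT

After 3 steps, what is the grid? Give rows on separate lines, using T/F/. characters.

Step 1: 2 trees catch fire, 1 burn out
  TTTTTT
  TTTTTT
  T.TTTT
  .T.TTT
  TF.FTT
Step 2: 4 trees catch fire, 2 burn out
  TTTTTT
  TTTTTT
  T.TTTT
  .F.FTT
  F...FT
Step 3: 3 trees catch fire, 4 burn out
  TTTTTT
  TTTTTT
  T.TFTT
  ....FT
  .....F

TTTTTT
TTTTTT
T.TFTT
....FT
.....F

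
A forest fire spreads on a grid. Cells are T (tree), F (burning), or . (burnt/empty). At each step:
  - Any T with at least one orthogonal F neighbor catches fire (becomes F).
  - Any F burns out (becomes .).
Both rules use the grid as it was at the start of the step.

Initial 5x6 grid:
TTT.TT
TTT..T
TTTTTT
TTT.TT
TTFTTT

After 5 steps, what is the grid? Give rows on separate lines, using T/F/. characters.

Step 1: 3 trees catch fire, 1 burn out
  TTT.TT
  TTT..T
  TTTTTT
  TTF.TT
  TF.FTT
Step 2: 4 trees catch fire, 3 burn out
  TTT.TT
  TTT..T
  TTFTTT
  TF..TT
  F...FT
Step 3: 6 trees catch fire, 4 burn out
  TTT.TT
  TTF..T
  TF.FTT
  F...FT
  .....F
Step 4: 5 trees catch fire, 6 burn out
  TTF.TT
  TF...T
  F...FT
  .....F
  ......
Step 5: 3 trees catch fire, 5 burn out
  TF..TT
  F....T
  .....F
  ......
  ......

TF..TT
F....T
.....F
......
......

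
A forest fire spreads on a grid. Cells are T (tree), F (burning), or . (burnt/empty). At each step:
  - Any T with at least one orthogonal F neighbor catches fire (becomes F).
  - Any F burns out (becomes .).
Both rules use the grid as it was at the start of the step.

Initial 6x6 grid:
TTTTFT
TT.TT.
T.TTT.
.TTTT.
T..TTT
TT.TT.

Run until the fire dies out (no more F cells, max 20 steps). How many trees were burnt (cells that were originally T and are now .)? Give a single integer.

Answer: 22

Derivation:
Step 1: +3 fires, +1 burnt (F count now 3)
Step 2: +3 fires, +3 burnt (F count now 3)
Step 3: +3 fires, +3 burnt (F count now 3)
Step 4: +5 fires, +3 burnt (F count now 5)
Step 5: +5 fires, +5 burnt (F count now 5)
Step 6: +3 fires, +5 burnt (F count now 3)
Step 7: +0 fires, +3 burnt (F count now 0)
Fire out after step 7
Initially T: 25, now '.': 33
Total burnt (originally-T cells now '.'): 22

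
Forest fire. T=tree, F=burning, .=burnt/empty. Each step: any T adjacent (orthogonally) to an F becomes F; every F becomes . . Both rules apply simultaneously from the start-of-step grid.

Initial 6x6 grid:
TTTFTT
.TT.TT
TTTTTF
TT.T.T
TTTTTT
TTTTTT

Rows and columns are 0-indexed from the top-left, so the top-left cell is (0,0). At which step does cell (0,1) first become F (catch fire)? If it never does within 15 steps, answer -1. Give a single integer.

Step 1: cell (0,1)='T' (+5 fires, +2 burnt)
Step 2: cell (0,1)='F' (+6 fires, +5 burnt)
  -> target ignites at step 2
Step 3: cell (0,1)='.' (+6 fires, +6 burnt)
Step 4: cell (0,1)='.' (+3 fires, +6 burnt)
Step 5: cell (0,1)='.' (+4 fires, +3 burnt)
Step 6: cell (0,1)='.' (+3 fires, +4 burnt)
Step 7: cell (0,1)='.' (+2 fires, +3 burnt)
Step 8: cell (0,1)='.' (+1 fires, +2 burnt)
Step 9: cell (0,1)='.' (+0 fires, +1 burnt)
  fire out at step 9

2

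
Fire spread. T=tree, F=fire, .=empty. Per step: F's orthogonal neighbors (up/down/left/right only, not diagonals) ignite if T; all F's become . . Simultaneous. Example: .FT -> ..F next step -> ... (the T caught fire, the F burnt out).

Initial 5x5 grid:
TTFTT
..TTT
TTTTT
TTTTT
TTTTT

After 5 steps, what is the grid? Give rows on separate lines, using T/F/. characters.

Step 1: 3 trees catch fire, 1 burn out
  TF.FT
  ..FTT
  TTTTT
  TTTTT
  TTTTT
Step 2: 4 trees catch fire, 3 burn out
  F...F
  ...FT
  TTFTT
  TTTTT
  TTTTT
Step 3: 4 trees catch fire, 4 burn out
  .....
  ....F
  TF.FT
  TTFTT
  TTTTT
Step 4: 5 trees catch fire, 4 burn out
  .....
  .....
  F...F
  TF.FT
  TTFTT
Step 5: 4 trees catch fire, 5 burn out
  .....
  .....
  .....
  F...F
  TF.FT

.....
.....
.....
F...F
TF.FT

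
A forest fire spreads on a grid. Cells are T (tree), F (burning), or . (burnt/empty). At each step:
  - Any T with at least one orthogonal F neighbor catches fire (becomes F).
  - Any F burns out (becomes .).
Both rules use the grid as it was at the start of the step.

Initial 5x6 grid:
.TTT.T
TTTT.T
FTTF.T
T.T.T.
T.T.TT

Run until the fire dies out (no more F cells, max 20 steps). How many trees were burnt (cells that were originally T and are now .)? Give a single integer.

Step 1: +5 fires, +2 burnt (F count now 5)
Step 2: +5 fires, +5 burnt (F count now 5)
Step 3: +3 fires, +5 burnt (F count now 3)
Step 4: +0 fires, +3 burnt (F count now 0)
Fire out after step 4
Initially T: 19, now '.': 24
Total burnt (originally-T cells now '.'): 13

Answer: 13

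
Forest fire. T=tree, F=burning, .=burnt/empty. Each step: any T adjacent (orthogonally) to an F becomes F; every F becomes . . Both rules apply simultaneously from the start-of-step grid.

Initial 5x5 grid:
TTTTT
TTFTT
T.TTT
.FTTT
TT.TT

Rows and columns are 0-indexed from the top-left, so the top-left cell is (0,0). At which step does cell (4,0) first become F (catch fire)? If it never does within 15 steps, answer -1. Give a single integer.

Step 1: cell (4,0)='T' (+6 fires, +2 burnt)
Step 2: cell (4,0)='F' (+7 fires, +6 burnt)
  -> target ignites at step 2
Step 3: cell (4,0)='.' (+6 fires, +7 burnt)
Step 4: cell (4,0)='.' (+1 fires, +6 burnt)
Step 5: cell (4,0)='.' (+0 fires, +1 burnt)
  fire out at step 5

2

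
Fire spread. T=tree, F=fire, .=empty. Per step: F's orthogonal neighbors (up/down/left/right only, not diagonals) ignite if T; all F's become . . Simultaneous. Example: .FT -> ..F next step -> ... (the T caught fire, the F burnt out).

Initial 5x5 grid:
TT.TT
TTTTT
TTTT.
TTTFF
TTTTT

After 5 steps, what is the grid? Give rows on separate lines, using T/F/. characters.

Step 1: 4 trees catch fire, 2 burn out
  TT.TT
  TTTTT
  TTTF.
  TTF..
  TTTFF
Step 2: 4 trees catch fire, 4 burn out
  TT.TT
  TTTFT
  TTF..
  TF...
  TTF..
Step 3: 6 trees catch fire, 4 burn out
  TT.FT
  TTF.F
  TF...
  F....
  TF...
Step 4: 4 trees catch fire, 6 burn out
  TT..F
  TF...
  F....
  .....
  F....
Step 5: 2 trees catch fire, 4 burn out
  TF...
  F....
  .....
  .....
  .....

TF...
F....
.....
.....
.....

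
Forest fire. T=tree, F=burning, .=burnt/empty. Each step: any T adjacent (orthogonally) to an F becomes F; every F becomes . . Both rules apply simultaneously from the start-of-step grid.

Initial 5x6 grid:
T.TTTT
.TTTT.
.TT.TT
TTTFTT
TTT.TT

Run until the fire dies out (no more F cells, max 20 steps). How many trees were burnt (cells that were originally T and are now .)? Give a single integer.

Answer: 22

Derivation:
Step 1: +2 fires, +1 burnt (F count now 2)
Step 2: +6 fires, +2 burnt (F count now 6)
Step 3: +7 fires, +6 burnt (F count now 7)
Step 4: +5 fires, +7 burnt (F count now 5)
Step 5: +2 fires, +5 burnt (F count now 2)
Step 6: +0 fires, +2 burnt (F count now 0)
Fire out after step 6
Initially T: 23, now '.': 29
Total burnt (originally-T cells now '.'): 22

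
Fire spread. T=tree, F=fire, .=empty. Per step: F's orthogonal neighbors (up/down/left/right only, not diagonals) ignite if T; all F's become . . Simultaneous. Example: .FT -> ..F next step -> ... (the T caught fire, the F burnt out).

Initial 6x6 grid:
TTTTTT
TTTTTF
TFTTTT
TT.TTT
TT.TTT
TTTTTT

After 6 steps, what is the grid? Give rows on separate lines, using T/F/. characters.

Step 1: 7 trees catch fire, 2 burn out
  TTTTTF
  TFTTF.
  F.FTTF
  TF.TTT
  TT.TTT
  TTTTTT
Step 2: 10 trees catch fire, 7 burn out
  TFTTF.
  F.FF..
  ...FF.
  F..TTF
  TF.TTT
  TTTTTT
Step 3: 8 trees catch fire, 10 burn out
  F.FF..
  ......
  ......
  ...FF.
  F..TTF
  TFTTTT
Step 4: 5 trees catch fire, 8 burn out
  ......
  ......
  ......
  ......
  ...FF.
  F.FTTF
Step 5: 2 trees catch fire, 5 burn out
  ......
  ......
  ......
  ......
  ......
  ...FF.
Step 6: 0 trees catch fire, 2 burn out
  ......
  ......
  ......
  ......
  ......
  ......

......
......
......
......
......
......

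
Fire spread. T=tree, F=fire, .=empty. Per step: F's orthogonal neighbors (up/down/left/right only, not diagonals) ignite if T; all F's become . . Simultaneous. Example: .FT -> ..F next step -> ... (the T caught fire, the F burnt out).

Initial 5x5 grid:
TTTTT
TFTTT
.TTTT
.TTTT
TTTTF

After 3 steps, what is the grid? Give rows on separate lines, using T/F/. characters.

Step 1: 6 trees catch fire, 2 burn out
  TFTTT
  F.FTT
  .FTTT
  .TTTF
  TTTF.
Step 2: 8 trees catch fire, 6 burn out
  F.FTT
  ...FT
  ..FTF
  .FTF.
  TTF..
Step 3: 5 trees catch fire, 8 burn out
  ...FT
  ....F
  ...F.
  ..F..
  TF...

...FT
....F
...F.
..F..
TF...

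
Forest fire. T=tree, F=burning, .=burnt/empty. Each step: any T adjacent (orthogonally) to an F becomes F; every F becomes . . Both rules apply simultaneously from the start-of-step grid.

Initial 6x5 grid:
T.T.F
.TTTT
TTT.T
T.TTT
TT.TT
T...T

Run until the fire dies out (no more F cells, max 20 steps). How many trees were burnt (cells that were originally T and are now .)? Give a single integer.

Step 1: +1 fires, +1 burnt (F count now 1)
Step 2: +2 fires, +1 burnt (F count now 2)
Step 3: +2 fires, +2 burnt (F count now 2)
Step 4: +5 fires, +2 burnt (F count now 5)
Step 5: +4 fires, +5 burnt (F count now 4)
Step 6: +1 fires, +4 burnt (F count now 1)
Step 7: +1 fires, +1 burnt (F count now 1)
Step 8: +1 fires, +1 burnt (F count now 1)
Step 9: +2 fires, +1 burnt (F count now 2)
Step 10: +0 fires, +2 burnt (F count now 0)
Fire out after step 10
Initially T: 20, now '.': 29
Total burnt (originally-T cells now '.'): 19

Answer: 19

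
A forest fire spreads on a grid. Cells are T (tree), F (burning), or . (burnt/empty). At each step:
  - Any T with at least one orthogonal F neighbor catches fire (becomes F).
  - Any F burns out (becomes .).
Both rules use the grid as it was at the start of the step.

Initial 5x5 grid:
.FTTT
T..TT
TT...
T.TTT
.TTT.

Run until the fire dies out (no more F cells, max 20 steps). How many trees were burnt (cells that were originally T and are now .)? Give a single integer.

Step 1: +1 fires, +1 burnt (F count now 1)
Step 2: +1 fires, +1 burnt (F count now 1)
Step 3: +2 fires, +1 burnt (F count now 2)
Step 4: +1 fires, +2 burnt (F count now 1)
Step 5: +0 fires, +1 burnt (F count now 0)
Fire out after step 5
Initially T: 15, now '.': 15
Total burnt (originally-T cells now '.'): 5

Answer: 5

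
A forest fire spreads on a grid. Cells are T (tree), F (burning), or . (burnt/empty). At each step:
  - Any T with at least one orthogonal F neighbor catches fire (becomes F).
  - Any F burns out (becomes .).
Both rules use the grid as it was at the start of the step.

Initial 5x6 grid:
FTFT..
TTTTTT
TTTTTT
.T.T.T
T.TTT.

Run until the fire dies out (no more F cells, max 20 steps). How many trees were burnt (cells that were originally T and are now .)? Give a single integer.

Answer: 20

Derivation:
Step 1: +4 fires, +2 burnt (F count now 4)
Step 2: +4 fires, +4 burnt (F count now 4)
Step 3: +3 fires, +4 burnt (F count now 3)
Step 4: +4 fires, +3 burnt (F count now 4)
Step 5: +2 fires, +4 burnt (F count now 2)
Step 6: +3 fires, +2 burnt (F count now 3)
Step 7: +0 fires, +3 burnt (F count now 0)
Fire out after step 7
Initially T: 21, now '.': 29
Total burnt (originally-T cells now '.'): 20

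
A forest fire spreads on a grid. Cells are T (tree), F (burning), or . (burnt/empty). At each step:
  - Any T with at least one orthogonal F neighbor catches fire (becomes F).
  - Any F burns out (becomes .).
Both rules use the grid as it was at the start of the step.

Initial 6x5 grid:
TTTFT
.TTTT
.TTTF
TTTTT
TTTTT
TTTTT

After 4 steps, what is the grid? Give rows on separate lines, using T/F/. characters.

Step 1: 6 trees catch fire, 2 burn out
  TTF.F
  .TTFF
  .TTF.
  TTTTF
  TTTTT
  TTTTT
Step 2: 5 trees catch fire, 6 burn out
  TF...
  .TF..
  .TF..
  TTTF.
  TTTTF
  TTTTT
Step 3: 6 trees catch fire, 5 burn out
  F....
  .F...
  .F...
  TTF..
  TTTF.
  TTTTF
Step 4: 3 trees catch fire, 6 burn out
  .....
  .....
  .....
  TF...
  TTF..
  TTTF.

.....
.....
.....
TF...
TTF..
TTTF.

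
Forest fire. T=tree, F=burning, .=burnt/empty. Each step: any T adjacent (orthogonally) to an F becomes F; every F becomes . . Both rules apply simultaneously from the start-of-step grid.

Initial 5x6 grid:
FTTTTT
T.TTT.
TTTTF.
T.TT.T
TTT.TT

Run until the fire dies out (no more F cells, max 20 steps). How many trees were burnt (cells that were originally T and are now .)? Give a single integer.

Answer: 19

Derivation:
Step 1: +4 fires, +2 burnt (F count now 4)
Step 2: +6 fires, +4 burnt (F count now 6)
Step 3: +6 fires, +6 burnt (F count now 6)
Step 4: +2 fires, +6 burnt (F count now 2)
Step 5: +1 fires, +2 burnt (F count now 1)
Step 6: +0 fires, +1 burnt (F count now 0)
Fire out after step 6
Initially T: 22, now '.': 27
Total burnt (originally-T cells now '.'): 19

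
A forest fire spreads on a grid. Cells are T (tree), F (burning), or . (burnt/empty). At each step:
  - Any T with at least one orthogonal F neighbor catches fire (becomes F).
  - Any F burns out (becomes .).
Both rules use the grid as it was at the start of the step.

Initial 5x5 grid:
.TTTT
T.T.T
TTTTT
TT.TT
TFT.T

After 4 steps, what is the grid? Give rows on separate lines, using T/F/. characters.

Step 1: 3 trees catch fire, 1 burn out
  .TTTT
  T.T.T
  TTTTT
  TF.TT
  F.F.T
Step 2: 2 trees catch fire, 3 burn out
  .TTTT
  T.T.T
  TFTTT
  F..TT
  ....T
Step 3: 2 trees catch fire, 2 burn out
  .TTTT
  T.T.T
  F.FTT
  ...TT
  ....T
Step 4: 3 trees catch fire, 2 burn out
  .TTTT
  F.F.T
  ...FT
  ...TT
  ....T

.TTTT
F.F.T
...FT
...TT
....T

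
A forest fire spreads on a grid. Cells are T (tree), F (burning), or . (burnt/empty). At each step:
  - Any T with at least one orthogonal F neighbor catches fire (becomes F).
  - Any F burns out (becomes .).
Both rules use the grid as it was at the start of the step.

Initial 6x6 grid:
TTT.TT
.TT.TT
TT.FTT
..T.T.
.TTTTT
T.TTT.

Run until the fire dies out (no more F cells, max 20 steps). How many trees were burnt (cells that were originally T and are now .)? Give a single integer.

Answer: 16

Derivation:
Step 1: +1 fires, +1 burnt (F count now 1)
Step 2: +3 fires, +1 burnt (F count now 3)
Step 3: +3 fires, +3 burnt (F count now 3)
Step 4: +4 fires, +3 burnt (F count now 4)
Step 5: +2 fires, +4 burnt (F count now 2)
Step 6: +3 fires, +2 burnt (F count now 3)
Step 7: +0 fires, +3 burnt (F count now 0)
Fire out after step 7
Initially T: 24, now '.': 28
Total burnt (originally-T cells now '.'): 16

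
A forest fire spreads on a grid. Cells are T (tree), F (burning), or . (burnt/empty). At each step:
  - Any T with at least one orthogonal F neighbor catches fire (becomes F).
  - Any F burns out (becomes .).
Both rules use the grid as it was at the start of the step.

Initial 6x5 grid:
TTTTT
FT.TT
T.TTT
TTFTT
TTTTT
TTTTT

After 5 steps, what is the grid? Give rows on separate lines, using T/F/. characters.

Step 1: 7 trees catch fire, 2 burn out
  FTTTT
  .F.TT
  F.FTT
  TF.FT
  TTFTT
  TTTTT
Step 2: 7 trees catch fire, 7 burn out
  .FTTT
  ...TT
  ...FT
  F...F
  TF.FT
  TTFTT
Step 3: 7 trees catch fire, 7 burn out
  ..FTT
  ...FT
  ....F
  .....
  F...F
  TF.FT
Step 4: 4 trees catch fire, 7 burn out
  ...FT
  ....F
  .....
  .....
  .....
  F...F
Step 5: 1 trees catch fire, 4 burn out
  ....F
  .....
  .....
  .....
  .....
  .....

....F
.....
.....
.....
.....
.....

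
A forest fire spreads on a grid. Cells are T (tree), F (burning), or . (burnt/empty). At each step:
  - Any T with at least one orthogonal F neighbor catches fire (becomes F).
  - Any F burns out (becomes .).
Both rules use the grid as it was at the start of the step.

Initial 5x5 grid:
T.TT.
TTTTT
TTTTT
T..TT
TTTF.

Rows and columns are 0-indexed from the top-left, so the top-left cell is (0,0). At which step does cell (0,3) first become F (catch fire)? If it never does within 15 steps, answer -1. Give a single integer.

Step 1: cell (0,3)='T' (+2 fires, +1 burnt)
Step 2: cell (0,3)='T' (+3 fires, +2 burnt)
Step 3: cell (0,3)='T' (+4 fires, +3 burnt)
Step 4: cell (0,3)='F' (+5 fires, +4 burnt)
  -> target ignites at step 4
Step 5: cell (0,3)='.' (+3 fires, +5 burnt)
Step 6: cell (0,3)='.' (+1 fires, +3 burnt)
Step 7: cell (0,3)='.' (+1 fires, +1 burnt)
Step 8: cell (0,3)='.' (+0 fires, +1 burnt)
  fire out at step 8

4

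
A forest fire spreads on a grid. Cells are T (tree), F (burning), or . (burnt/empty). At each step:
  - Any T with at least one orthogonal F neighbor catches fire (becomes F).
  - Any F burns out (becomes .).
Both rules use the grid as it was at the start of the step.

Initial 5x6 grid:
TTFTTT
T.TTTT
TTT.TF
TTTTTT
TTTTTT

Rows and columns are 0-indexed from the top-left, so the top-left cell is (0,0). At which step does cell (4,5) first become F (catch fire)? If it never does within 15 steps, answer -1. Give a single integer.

Step 1: cell (4,5)='T' (+6 fires, +2 burnt)
Step 2: cell (4,5)='F' (+8 fires, +6 burnt)
  -> target ignites at step 2
Step 3: cell (4,5)='.' (+5 fires, +8 burnt)
Step 4: cell (4,5)='.' (+4 fires, +5 burnt)
Step 5: cell (4,5)='.' (+2 fires, +4 burnt)
Step 6: cell (4,5)='.' (+1 fires, +2 burnt)
Step 7: cell (4,5)='.' (+0 fires, +1 burnt)
  fire out at step 7

2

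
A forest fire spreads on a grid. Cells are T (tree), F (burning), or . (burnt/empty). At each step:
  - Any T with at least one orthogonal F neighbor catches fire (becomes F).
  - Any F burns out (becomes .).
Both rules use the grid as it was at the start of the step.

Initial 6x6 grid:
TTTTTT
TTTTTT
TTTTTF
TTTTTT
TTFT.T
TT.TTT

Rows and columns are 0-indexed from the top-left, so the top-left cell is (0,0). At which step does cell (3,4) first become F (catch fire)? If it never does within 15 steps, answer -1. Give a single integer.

Step 1: cell (3,4)='T' (+6 fires, +2 burnt)
Step 2: cell (3,4)='F' (+11 fires, +6 burnt)
  -> target ignites at step 2
Step 3: cell (3,4)='.' (+8 fires, +11 burnt)
Step 4: cell (3,4)='.' (+4 fires, +8 burnt)
Step 5: cell (3,4)='.' (+2 fires, +4 burnt)
Step 6: cell (3,4)='.' (+1 fires, +2 burnt)
Step 7: cell (3,4)='.' (+0 fires, +1 burnt)
  fire out at step 7

2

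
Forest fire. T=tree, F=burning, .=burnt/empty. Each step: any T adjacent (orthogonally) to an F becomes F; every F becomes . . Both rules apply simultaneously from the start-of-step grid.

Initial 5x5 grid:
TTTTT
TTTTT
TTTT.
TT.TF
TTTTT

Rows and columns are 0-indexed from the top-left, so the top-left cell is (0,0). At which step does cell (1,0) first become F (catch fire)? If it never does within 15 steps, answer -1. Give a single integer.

Step 1: cell (1,0)='T' (+2 fires, +1 burnt)
Step 2: cell (1,0)='T' (+2 fires, +2 burnt)
Step 3: cell (1,0)='T' (+3 fires, +2 burnt)
Step 4: cell (1,0)='T' (+5 fires, +3 burnt)
Step 5: cell (1,0)='T' (+6 fires, +5 burnt)
Step 6: cell (1,0)='F' (+3 fires, +6 burnt)
  -> target ignites at step 6
Step 7: cell (1,0)='.' (+1 fires, +3 burnt)
Step 8: cell (1,0)='.' (+0 fires, +1 burnt)
  fire out at step 8

6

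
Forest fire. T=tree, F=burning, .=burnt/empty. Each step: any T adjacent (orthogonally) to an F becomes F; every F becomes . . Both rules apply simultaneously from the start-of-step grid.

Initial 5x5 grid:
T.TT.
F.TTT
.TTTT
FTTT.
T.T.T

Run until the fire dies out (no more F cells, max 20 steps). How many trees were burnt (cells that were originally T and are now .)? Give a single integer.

Step 1: +3 fires, +2 burnt (F count now 3)
Step 2: +2 fires, +3 burnt (F count now 2)
Step 3: +3 fires, +2 burnt (F count now 3)
Step 4: +2 fires, +3 burnt (F count now 2)
Step 5: +3 fires, +2 burnt (F count now 3)
Step 6: +2 fires, +3 burnt (F count now 2)
Step 7: +0 fires, +2 burnt (F count now 0)
Fire out after step 7
Initially T: 16, now '.': 24
Total burnt (originally-T cells now '.'): 15

Answer: 15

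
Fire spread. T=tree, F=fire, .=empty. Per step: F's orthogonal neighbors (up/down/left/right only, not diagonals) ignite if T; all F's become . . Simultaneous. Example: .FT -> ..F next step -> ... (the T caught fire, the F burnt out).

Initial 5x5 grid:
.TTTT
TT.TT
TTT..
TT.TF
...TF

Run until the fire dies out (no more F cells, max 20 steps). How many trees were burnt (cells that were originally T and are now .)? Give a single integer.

Step 1: +2 fires, +2 burnt (F count now 2)
Step 2: +0 fires, +2 burnt (F count now 0)
Fire out after step 2
Initially T: 15, now '.': 12
Total burnt (originally-T cells now '.'): 2

Answer: 2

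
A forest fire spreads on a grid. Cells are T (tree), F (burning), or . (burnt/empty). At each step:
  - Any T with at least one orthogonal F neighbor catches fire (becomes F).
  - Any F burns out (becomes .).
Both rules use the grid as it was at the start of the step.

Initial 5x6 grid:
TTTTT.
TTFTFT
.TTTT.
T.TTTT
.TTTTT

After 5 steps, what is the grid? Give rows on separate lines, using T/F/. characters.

Step 1: 7 trees catch fire, 2 burn out
  TTFTF.
  TF.F.F
  .TFTF.
  T.TTTT
  .TTTTT
Step 2: 7 trees catch fire, 7 burn out
  TF.F..
  F.....
  .F.F..
  T.FTFT
  .TTTTT
Step 3: 5 trees catch fire, 7 burn out
  F.....
  ......
  ......
  T..F.F
  .TFTFT
Step 4: 3 trees catch fire, 5 burn out
  ......
  ......
  ......
  T.....
  .F.F.F
Step 5: 0 trees catch fire, 3 burn out
  ......
  ......
  ......
  T.....
  ......

......
......
......
T.....
......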